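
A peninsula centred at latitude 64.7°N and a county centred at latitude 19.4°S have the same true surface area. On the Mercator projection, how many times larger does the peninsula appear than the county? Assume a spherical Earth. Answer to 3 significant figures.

4.87

Mercator is conformal with k = sec φ, so areal scale = k² = sec²φ.
At 64.7°: sec²(64.7°) = 1/0.4274² = 5.475.
At 19.4°: sec²(19.4°) = 1/0.9432² = 1.124.
Ratio = 5.475/1.124 = cos²(19.4°)/cos²(64.7°) ≈ 4.87.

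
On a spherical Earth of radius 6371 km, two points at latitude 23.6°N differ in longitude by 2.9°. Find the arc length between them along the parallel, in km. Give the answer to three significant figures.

Arc length along a parallel = R cos φ · Δλ (with Δλ in radians).
= 6371 × cos 23.6° × (2.9° × π/180) = 6371 × 0.9164 × 0.05061 ≈ 295 km.

295 km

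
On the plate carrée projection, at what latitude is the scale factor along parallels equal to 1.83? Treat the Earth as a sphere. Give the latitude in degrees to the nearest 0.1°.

Plate carrée: h = 1, k = sec φ along parallels.
sec φ = 1.83  ⇒  cos φ = 0.5464  ⇒  φ ≈ 56.9°.

56.9°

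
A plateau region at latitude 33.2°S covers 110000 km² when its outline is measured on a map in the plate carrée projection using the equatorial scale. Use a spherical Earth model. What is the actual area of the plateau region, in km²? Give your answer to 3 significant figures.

92000 km²

Plate carrée maps x = Rλ, y = Rφ. The meridian scale is h = 1 and the parallel scale is k = 1/cos φ = sec φ.
Areal scale = h·k = 1 × sec φ; at 33.2°, h = 1.000, k = 1.195, so h·k = 1.195.
True area = apparent / (areal scale) = 110000 / 1.195 ≈ 92000 km².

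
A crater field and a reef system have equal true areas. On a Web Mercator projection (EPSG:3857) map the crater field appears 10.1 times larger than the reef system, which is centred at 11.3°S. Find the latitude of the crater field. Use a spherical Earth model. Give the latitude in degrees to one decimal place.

72.0°

For equal true areas on Mercator, apparent areas scale as sec²φ, so the ratio is cos²φ₂ / cos²φ₁.
cos²φ₂ / cos²φ₁ = 10.1  ⇒  cos φ₁ = cos 11.3° / √10.1 = 0.9806/3.178 = 0.3086.
φ₁ = arccos(0.3086) ≈ 72.0°.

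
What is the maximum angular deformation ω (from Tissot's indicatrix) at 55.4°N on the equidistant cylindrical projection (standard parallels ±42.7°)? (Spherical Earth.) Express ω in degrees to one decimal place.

With standard parallel φ₀ = 42.7°, the equirectangular projection gives x = Rλ cos φ₀, y = Rφ, so h = 1 and k = cos 42.7° / cos φ.
At 55.4°: h = 1.000, k = 1.294; principal scales a = 1.294, b = 1.000.
sin(ω/2) = (a − b)/(a + b) = 0.2942/2.294 = 0.1282, so ω = 2 arcsin(0.1282) ≈ 14.7°.

14.7°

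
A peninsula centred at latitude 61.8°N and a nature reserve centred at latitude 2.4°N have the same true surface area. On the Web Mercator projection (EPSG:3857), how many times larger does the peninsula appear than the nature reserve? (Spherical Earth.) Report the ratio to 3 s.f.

Mercator areal scale is sec²φ.
At 61.8°: sec²(61.8°) = 1/0.4726² = 4.478.
At 2.4°: sec²(2.4°) = 1/0.9991² = 1.002.
Ratio = 4.478/1.002 = cos²(2.4°)/cos²(61.8°) ≈ 4.47.

4.47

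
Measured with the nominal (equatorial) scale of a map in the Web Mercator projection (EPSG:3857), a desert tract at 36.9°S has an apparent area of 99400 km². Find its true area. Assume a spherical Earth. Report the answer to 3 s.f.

The Mercator projection is conformal; its linear scale factor is the same in every direction and equals sec φ = 1/cos φ.
Areal scale = k² = sec²φ = 1/cos²(36.9°) = 1/0.7997² = 1.564.
True area = apparent / (areal scale) = 99400 / 1.564 ≈ 63600 km².

63600 km²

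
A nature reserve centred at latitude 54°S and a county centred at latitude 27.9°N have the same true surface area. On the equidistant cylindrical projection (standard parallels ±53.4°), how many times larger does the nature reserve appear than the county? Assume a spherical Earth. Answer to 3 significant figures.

In the equirectangular projection with standard parallel φ₀ = 53.4° (x = Rλ cos φ₀, y = Rφ), meridians are true-scale (h = 1) and the parallel scale is k = cos φ₀ / cos φ.
Areal scale at 54°: h·k = 1.000 × 1.014 = 1.014.
Areal scale at 27.9°: h·k = 1.000 × 0.6746 = 0.6746.
Ratio = 1.014/0.6746 ≈ 1.50.

1.50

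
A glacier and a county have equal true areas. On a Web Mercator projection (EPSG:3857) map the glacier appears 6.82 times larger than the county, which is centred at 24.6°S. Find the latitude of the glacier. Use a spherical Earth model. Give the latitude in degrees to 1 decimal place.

69.6°

Mercator areal scale is sec²φ, so apparent-area ratio = sec²φ₁ / sec²φ₂ = cos²φ₂ / cos²φ₁.
cos²φ₂ / cos²φ₁ = 6.82  ⇒  cos φ₁ = cos 24.6° / √6.82 = 0.9092/2.612 = 0.3482.
φ₁ = arccos(0.3482) ≈ 69.6°.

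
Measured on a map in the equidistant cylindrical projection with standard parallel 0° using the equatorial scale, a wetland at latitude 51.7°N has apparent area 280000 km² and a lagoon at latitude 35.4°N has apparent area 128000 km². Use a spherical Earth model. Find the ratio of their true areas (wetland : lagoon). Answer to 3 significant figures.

1.66

On the plate carrée, areal scale = h·k = 1 × sec φ, so true area = apparent × cos φ.
True area of wetland: 280000 × cos(51.7°) = 280000 × 0.6198 = 173500 km².
True area of lagoon: 128000 × cos(35.4°) = 128000 × 0.8151 = 104300 km².
Ratio = 173500 / 104300 ≈ 1.66.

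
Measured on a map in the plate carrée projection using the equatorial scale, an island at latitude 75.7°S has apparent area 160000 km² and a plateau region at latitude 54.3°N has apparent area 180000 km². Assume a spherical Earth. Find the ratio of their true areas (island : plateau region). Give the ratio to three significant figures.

On the plate carrée, areal scale = h·k = 1 × sec φ, so true area = apparent × cos φ.
True area of island: 160000 × cos(75.7°) = 160000 × 0.2470 = 39520 km².
True area of plateau region: 180000 × cos(54.3°) = 180000 × 0.5835 = 105000 km².
Ratio = 39520 / 105000 ≈ 0.376.

0.376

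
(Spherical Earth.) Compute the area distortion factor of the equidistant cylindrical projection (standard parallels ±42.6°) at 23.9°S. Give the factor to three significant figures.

With standard parallel φ₀ = 42.6°, the equirectangular projection gives x = Rλ cos φ₀, y = Rφ, so h = 1 and k = cos 42.6° / cos φ.
Areal scale = h·k = 1 × cos φ₀ / cos φ; at 23.9°, h = 1.000, k = 0.8051, so h·k = 0.8051.

0.805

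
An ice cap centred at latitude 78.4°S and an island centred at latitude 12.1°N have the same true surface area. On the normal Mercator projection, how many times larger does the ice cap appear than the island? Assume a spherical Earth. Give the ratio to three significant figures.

23.6

Mercator is conformal with k = sec φ, so areal scale = k² = sec²φ.
At 78.4°: sec²(78.4°) = 1/0.2011² = 24.73.
At 12.1°: sec²(12.1°) = 1/0.9778² = 1.046.
Ratio = 24.73/1.046 = cos²(12.1°)/cos²(78.4°) ≈ 23.6.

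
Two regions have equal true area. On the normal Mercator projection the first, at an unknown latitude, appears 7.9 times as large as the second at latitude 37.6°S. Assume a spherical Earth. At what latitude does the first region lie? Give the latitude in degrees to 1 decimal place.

73.6°

On Mercator, (apparent₁)/(apparent₂) = sec²φ₁ / sec²φ₂ when true areas are equal.
cos²φ₂ / cos²φ₁ = 7.9  ⇒  cos φ₁ = cos 37.6° / √7.9 = 0.7923/2.811 = 0.2819.
φ₁ = arccos(0.2819) ≈ 73.6°.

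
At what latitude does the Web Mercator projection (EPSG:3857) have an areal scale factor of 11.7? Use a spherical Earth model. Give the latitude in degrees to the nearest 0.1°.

73.0°

Mercator areal scale is sec²φ.
sec²φ = 11.7  ⇒  cos²φ = 0.08547  ⇒  cos φ = 0.2924.
φ = arccos(0.2924) ≈ 73.0°.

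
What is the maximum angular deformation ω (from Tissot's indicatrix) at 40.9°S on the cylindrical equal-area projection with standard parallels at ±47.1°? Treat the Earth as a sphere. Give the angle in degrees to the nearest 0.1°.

For cylindrical equal-area with standard parallel φ₀, h = cos φ / cos φ₀ and k = cos φ₀ / cos φ, so h·k = 1.
At 40.9°: h = 1.110, k = 0.9006; principal scales a = 1.110, b = 0.9006.
sin(ω/2) = (a − b)/(a + b) = 0.2098/2.011 = 0.1043, so ω = 2 arcsin(0.1043) ≈ 12.0°.

12.0°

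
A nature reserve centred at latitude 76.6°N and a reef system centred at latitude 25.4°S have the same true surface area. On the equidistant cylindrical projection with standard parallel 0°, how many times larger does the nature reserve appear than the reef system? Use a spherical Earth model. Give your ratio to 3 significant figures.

Plate carrée maps x = Rλ, y = Rφ. The meridian scale is h = 1 and the parallel scale is k = 1/cos φ = sec φ.
Areal scale at 76.6°: h·k = 1.000 × 4.315 = 4.315.
Areal scale at 25.4°: h·k = 1.000 × 1.107 = 1.107.
Ratio = 4.315/1.107 ≈ 3.90.

3.90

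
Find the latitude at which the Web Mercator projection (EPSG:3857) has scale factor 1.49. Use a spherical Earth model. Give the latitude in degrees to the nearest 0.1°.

47.8°

Mercator scale is k = sec φ = 1/cos φ.
1/cos φ = 1.49  ⇒  cos φ = 0.6711  ⇒  φ = arccos(0.6711) ≈ 47.8°.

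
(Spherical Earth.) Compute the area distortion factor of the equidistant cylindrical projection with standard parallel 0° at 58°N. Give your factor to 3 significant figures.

1.89

Plate carrée maps x = Rλ, y = Rφ. The meridian scale is h = 1 and the parallel scale is k = 1/cos φ = sec φ.
Areal scale = h·k = 1 × sec φ; at 58°, h = 1.000, k = 1.887, so h·k = 1.887.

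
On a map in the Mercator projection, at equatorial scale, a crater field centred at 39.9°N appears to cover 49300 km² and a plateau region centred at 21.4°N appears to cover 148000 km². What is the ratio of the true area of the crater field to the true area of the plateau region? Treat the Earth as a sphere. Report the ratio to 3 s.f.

Since Mercator area scale is 1/cos²φ, the true area equals the apparent area multiplied by cos²φ.
True area of crater field: 49300 × cos²(39.9°) = 49300 × 0.5885 = 29020 km².
True area of plateau region: 148000 × cos²(21.4°) = 148000 × 0.8669 = 128300 km².
Ratio = 29020 / 128300 ≈ 0.226.

0.226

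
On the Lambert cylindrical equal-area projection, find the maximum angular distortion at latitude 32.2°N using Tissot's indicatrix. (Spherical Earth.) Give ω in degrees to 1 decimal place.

The Lambert cylindrical equal-area projection is the cylindrical equal-area projection with its standard parallel at the equator (φ₀ = 0). A cylindrical equal-area projection with standard parallel φ₀ has meridian scale h = cos φ / cos φ₀ and parallel scale k = cos φ₀ / cos φ (so areas are preserved, h·k = 1).
At 32.2°: h = 0.8462, k = 1.182; principal scales a = 1.182, b = 0.8462.
sin(ω/2) = (a − b)/(a + b) = 0.3356/2.028 = 0.1655, so ω = 2 arcsin(0.1655) ≈ 19.0°.

19.0°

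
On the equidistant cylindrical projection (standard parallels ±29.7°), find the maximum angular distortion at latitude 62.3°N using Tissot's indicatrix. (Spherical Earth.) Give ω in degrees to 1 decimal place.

In the equirectangular projection with standard parallel φ₀ = 29.7° (x = Rλ cos φ₀, y = Rφ), meridians are true-scale (h = 1) and the parallel scale is k = cos φ₀ / cos φ.
At 62.3°: h = 1.000, k = 1.869; principal scales a = 1.869, b = 1.000.
sin(ω/2) = (a − b)/(a + b) = 0.8687/2.869 = 0.3028, so ω = 2 arcsin(0.3028) ≈ 35.3°.

35.3°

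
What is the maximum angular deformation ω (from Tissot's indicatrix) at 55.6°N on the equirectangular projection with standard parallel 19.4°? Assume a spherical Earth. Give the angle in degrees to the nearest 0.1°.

In the equirectangular projection with standard parallel φ₀ = 19.4° (x = Rλ cos φ₀, y = Rφ), meridians are true-scale (h = 1) and the parallel scale is k = cos φ₀ / cos φ.
At 55.6°: h = 1.000, k = 1.670; principal scales a = 1.670, b = 1.000.
sin(ω/2) = (a − b)/(a + b) = 0.6695/2.670 = 0.2508, so ω = 2 arcsin(0.2508) ≈ 29.0°.

29.0°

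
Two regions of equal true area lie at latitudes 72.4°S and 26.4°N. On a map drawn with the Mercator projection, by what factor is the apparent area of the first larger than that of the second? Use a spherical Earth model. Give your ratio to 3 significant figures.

On Mercator, area is exaggerated by sec²φ = 1/cos²φ.
At 72.4°: sec²(72.4°) = 1/0.3024² = 10.94.
At 26.4°: sec²(26.4°) = 1/0.8957² = 1.246.
Ratio = 10.94/1.246 = cos²(26.4°)/cos²(72.4°) ≈ 8.78.

8.78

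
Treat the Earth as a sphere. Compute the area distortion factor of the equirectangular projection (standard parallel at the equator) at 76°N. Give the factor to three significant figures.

In the plate carrée (x = Rλ, y = Rφ), meridians are true-scale (h = 1) and parallels are stretched by k = sec φ.
Areal scale = h·k = 1 × sec φ; at 76°, h = 1.000, k = 4.134, so h·k = 4.134.

4.13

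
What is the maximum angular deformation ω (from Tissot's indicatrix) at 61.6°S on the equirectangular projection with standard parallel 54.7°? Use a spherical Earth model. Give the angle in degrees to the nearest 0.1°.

11.1°

With standard parallel φ₀ = 54.7°, the equirectangular projection gives x = Rλ cos φ₀, y = Rφ, so h = 1 and k = cos 54.7° / cos φ.
At 61.6°: h = 1.000, k = 1.215; principal scales a = 1.215, b = 1.000.
sin(ω/2) = (a − b)/(a + b) = 0.2149/2.215 = 0.09704, so ω = 2 arcsin(0.09704) ≈ 11.1°.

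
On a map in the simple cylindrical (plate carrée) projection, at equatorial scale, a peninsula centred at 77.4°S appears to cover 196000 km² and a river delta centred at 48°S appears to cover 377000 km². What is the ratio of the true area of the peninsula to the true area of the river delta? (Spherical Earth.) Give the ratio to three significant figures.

0.169

On the plate carrée, areal scale = h·k = 1 × sec φ, so true area = apparent × cos φ.
True area of peninsula: 196000 × cos(77.4°) = 196000 × 0.2181 = 42760 km².
True area of river delta: 377000 × cos(48°) = 377000 × 0.6691 = 252300 km².
Ratio = 42760 / 252300 ≈ 0.169.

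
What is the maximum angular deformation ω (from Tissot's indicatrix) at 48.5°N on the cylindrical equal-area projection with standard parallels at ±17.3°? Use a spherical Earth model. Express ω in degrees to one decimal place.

Cylindrical equal-area (φ₀ = 17.3°): h = cos φ / cos 17.3° along meridians, k = cos 17.3° / cos φ along parallels; h·k = 1.
At 48.5°: h = 0.6940, k = 1.441; principal scales a = 1.441, b = 0.6940.
sin(ω/2) = (a − b)/(a + b) = 0.7469/2.135 = 0.3498, so ω = 2 arcsin(0.3498) ≈ 41.0°.

41.0°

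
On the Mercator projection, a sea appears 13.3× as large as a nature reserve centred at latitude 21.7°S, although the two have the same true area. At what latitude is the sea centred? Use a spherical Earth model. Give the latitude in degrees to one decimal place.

75.2°

On Mercator, (apparent₁)/(apparent₂) = sec²φ₁ / sec²φ₂ when true areas are equal.
cos²φ₂ / cos²φ₁ = 13.3  ⇒  cos φ₁ = cos 21.7° / √13.3 = 0.9291/3.647 = 0.2548.
φ₁ = arccos(0.2548) ≈ 75.2°.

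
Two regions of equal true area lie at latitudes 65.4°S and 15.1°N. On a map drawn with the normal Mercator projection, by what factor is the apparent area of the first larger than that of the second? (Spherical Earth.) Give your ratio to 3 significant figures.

5.38

Mercator areal scale is sec²φ.
At 65.4°: sec²(65.4°) = 1/0.4163² = 5.771.
At 15.1°: sec²(15.1°) = 1/0.9655² = 1.073.
Ratio = 5.771/1.073 = cos²(15.1°)/cos²(65.4°) ≈ 5.38.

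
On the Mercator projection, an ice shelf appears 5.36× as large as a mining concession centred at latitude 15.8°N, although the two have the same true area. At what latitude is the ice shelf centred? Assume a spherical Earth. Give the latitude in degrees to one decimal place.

Mercator areal scale is sec²φ, so apparent-area ratio = sec²φ₁ / sec²φ₂ = cos²φ₂ / cos²φ₁.
cos²φ₂ / cos²φ₁ = 5.36  ⇒  cos φ₁ = cos 15.8° / √5.36 = 0.9622/2.315 = 0.4156.
φ₁ = arccos(0.4156) ≈ 65.4°.

65.4°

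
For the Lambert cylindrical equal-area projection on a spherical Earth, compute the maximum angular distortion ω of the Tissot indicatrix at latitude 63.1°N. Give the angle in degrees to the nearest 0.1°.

82.6°

The Lambert cylindrical equal-area projection is the cylindrical equal-area projection with its standard parallel at the equator (φ₀ = 0). A cylindrical equal-area projection with standard parallel φ₀ has meridian scale h = cos φ / cos φ₀ and parallel scale k = cos φ₀ / cos φ (so areas are preserved, h·k = 1).
At 63.1°: h = 0.4524, k = 2.210; principal scales a = 2.210, b = 0.4524.
sin(ω/2) = (a − b)/(a + b) = 1.758/2.663 = 0.6602, so ω = 2 arcsin(0.6602) ≈ 82.6°.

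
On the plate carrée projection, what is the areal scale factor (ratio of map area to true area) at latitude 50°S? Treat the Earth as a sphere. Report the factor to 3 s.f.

1.56

Plate carrée maps x = Rλ, y = Rφ. The meridian scale is h = 1 and the parallel scale is k = 1/cos φ = sec φ.
Areal scale = h·k = 1 × sec φ; at 50°, h = 1.000, k = 1.556, so h·k = 1.556.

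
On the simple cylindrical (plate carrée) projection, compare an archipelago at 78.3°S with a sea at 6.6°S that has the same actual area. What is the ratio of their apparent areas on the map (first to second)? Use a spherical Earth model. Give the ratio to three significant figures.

Plate carrée maps x = Rλ, y = Rφ. The meridian scale is h = 1 and the parallel scale is k = 1/cos φ = sec φ.
Areal scale at 78.3°: h·k = 1.000 × 4.931 = 4.931.
Areal scale at 6.6°: h·k = 1.000 × 1.007 = 1.007.
Ratio = 4.931/1.007 ≈ 4.90.

4.90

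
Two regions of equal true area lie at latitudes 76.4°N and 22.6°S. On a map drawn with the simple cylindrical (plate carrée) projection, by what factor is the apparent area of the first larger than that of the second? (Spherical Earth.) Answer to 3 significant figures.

In the plate carrée (x = Rλ, y = Rφ), meridians are true-scale (h = 1) and parallels are stretched by k = sec φ.
Areal scale at 76.4°: h·k = 1.000 × 4.253 = 4.253.
Areal scale at 22.6°: h·k = 1.000 × 1.083 = 1.083.
Ratio = 4.253/1.083 ≈ 3.93.

3.93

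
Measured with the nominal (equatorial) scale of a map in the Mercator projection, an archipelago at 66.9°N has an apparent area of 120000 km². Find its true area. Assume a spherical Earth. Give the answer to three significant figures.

Mercator is conformal, so the point scale is isotropic: h = k = sec φ = 1/cos φ.
Areal scale = k² = sec²φ = 1/cos²(66.9°) = 1/0.3923² = 6.497.
True area = apparent / (areal scale) = 120000 / 6.497 ≈ 18500 km².

18500 km²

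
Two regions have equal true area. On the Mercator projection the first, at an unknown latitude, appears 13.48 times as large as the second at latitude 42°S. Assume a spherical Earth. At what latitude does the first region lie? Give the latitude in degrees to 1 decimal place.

78.3°

On Mercator, (apparent₁)/(apparent₂) = sec²φ₁ / sec²φ₂ when true areas are equal.
cos²φ₂ / cos²φ₁ = 13.48  ⇒  cos φ₁ = cos 42° / √13.48 = 0.7431/3.672 = 0.2024.
φ₁ = arccos(0.2024) ≈ 78.3°.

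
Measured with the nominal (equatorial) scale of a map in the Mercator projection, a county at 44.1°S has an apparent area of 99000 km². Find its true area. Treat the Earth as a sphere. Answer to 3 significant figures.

Mercator is conformal, so the point scale is isotropic: h = k = sec φ = 1/cos φ.
Areal scale = k² = sec²φ = 1/cos²(44.1°) = 1/0.7181² = 1.939.
True area = apparent / (areal scale) = 99000 / 1.939 ≈ 51100 km².

51100 km²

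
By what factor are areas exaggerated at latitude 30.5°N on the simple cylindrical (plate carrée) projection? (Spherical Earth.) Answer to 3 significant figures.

In the plate carrée (x = Rλ, y = Rφ), meridians are true-scale (h = 1) and parallels are stretched by k = sec φ.
Areal scale = h·k = 1 × sec φ; at 30.5°, h = 1.000, k = 1.161, so h·k = 1.161.

1.16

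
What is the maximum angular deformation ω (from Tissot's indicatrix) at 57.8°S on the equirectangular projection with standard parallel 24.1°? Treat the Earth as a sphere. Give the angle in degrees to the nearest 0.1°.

30.5°

The equidistant cylindrical projection with φ₀ = 24.1° has h = 1 (meridians true) and k = cos φ₀ / cos φ along parallels.
At 57.8°: h = 1.000, k = 1.713; principal scales a = 1.713, b = 1.000.
sin(ω/2) = (a − b)/(a + b) = 0.7130/2.713 = 0.2628, so ω = 2 arcsin(0.2628) ≈ 30.5°.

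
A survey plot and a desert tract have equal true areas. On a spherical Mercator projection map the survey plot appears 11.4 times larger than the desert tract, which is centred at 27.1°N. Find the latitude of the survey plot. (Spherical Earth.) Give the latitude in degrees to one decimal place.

74.7°

Mercator areal scale is sec²φ, so apparent-area ratio = sec²φ₁ / sec²φ₂ = cos²φ₂ / cos²φ₁.
cos²φ₂ / cos²φ₁ = 11.4  ⇒  cos φ₁ = cos 27.1° / √11.4 = 0.8902/3.376 = 0.2637.
φ₁ = arccos(0.2637) ≈ 74.7°.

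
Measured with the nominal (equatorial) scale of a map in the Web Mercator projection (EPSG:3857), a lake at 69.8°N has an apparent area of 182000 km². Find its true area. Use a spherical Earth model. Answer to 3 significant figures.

For Mercator, h = k = sec φ (a conformal cylindrical projection has a single point scale, 1/cos φ).
Areal scale = k² = sec²φ = 1/cos²(69.8°) = 1/0.3453² = 8.387.
True area = apparent / (areal scale) = 182000 / 8.387 ≈ 21700 km².

21700 km²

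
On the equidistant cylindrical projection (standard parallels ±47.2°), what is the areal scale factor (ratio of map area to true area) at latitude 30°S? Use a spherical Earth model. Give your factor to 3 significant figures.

With standard parallel φ₀ = 47.2°, the equirectangular projection gives x = Rλ cos φ₀, y = Rφ, so h = 1 and k = cos 47.2° / cos φ.
Areal scale = h·k = 1 × cos φ₀ / cos φ; at 30°, h = 1.000, k = 0.7846, so h·k = 0.7846.

0.785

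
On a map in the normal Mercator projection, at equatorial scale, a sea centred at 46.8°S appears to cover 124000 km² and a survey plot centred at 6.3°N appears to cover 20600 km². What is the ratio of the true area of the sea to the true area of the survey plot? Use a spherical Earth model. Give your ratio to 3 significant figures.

2.86

Since Mercator area scale is 1/cos²φ, the true area equals the apparent area multiplied by cos²φ.
True area of sea: 124000 × cos²(46.8°) = 124000 × 0.4686 = 58110 km².
True area of survey plot: 20600 × cos²(6.3°) = 20600 × 0.9880 = 20350 km².
Ratio = 58110 / 20350 ≈ 2.86.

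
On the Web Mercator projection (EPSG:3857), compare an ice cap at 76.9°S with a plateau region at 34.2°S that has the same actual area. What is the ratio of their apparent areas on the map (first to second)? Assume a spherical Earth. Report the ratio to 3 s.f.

Mercator is conformal with k = sec φ, so areal scale = k² = sec²φ.
At 76.9°: sec²(76.9°) = 1/0.2267² = 19.47.
At 34.2°: sec²(34.2°) = 1/0.8271² = 1.462.
Ratio = 19.47/1.462 = cos²(34.2°)/cos²(76.9°) ≈ 13.3.

13.3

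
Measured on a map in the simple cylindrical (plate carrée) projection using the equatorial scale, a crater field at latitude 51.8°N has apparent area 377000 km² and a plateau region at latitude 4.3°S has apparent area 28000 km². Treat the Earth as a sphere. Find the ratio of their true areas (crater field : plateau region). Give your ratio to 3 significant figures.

8.35

On the plate carrée, areal scale = h·k = 1 × sec φ, so true area = apparent × cos φ.
True area of crater field: 377000 × cos(51.8°) = 377000 × 0.6184 = 233100 km².
True area of plateau region: 28000 × cos(4.3°) = 28000 × 0.9972 = 27920 km².
Ratio = 233100 / 27920 ≈ 8.35.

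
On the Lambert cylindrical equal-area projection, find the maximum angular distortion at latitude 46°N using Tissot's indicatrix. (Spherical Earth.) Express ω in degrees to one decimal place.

40.9°

The Lambert cylindrical equal-area projection is the cylindrical equal-area projection with its standard parallel at the equator (φ₀ = 0). Cylindrical equal-area (φ₀ = 0°): h = cos φ / cos 0° along meridians, k = cos 0° / cos φ along parallels; h·k = 1.
At 46°: h = 0.6947, k = 1.440; principal scales a = 1.440, b = 0.6947.
sin(ω/2) = (a − b)/(a + b) = 0.7449/2.134 = 0.3490, so ω = 2 arcsin(0.3490) ≈ 40.9°.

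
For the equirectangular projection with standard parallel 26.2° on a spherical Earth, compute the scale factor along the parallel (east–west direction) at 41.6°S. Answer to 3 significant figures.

1.20

The equidistant cylindrical projection with φ₀ = 26.2° has h = 1 (meridians true) and k = cos φ₀ / cos φ along parallels.
k = cos 26.2° / cos 41.6° = 0.8973/0.7478 = 1.200.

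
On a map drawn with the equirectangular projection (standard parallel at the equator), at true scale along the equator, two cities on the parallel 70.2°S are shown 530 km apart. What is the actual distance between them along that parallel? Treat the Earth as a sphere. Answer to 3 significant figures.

180 km

In the plate carrée (x = Rλ, y = Rφ), meridians are true-scale (h = 1) and parallels are stretched by k = sec φ.
Along the parallel at 70.2°, map distances are exaggerated by k = sec 70.2° = 2.952.
True distance = 530 / 2.952 = 530 × cos 70.2° ≈ 180 km.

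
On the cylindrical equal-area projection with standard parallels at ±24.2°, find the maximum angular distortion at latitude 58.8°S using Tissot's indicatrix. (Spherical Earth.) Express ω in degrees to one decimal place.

61.6°

A cylindrical equal-area projection with standard parallel φ₀ has meridian scale h = cos φ / cos φ₀ and parallel scale k = cos φ₀ / cos φ (so areas are preserved, h·k = 1).
At 58.8°: h = 0.5679, k = 1.761; principal scales a = 1.761, b = 0.5679.
sin(ω/2) = (a − b)/(a + b) = 1.193/2.329 = 0.5122, so ω = 2 arcsin(0.5122) ≈ 61.6°.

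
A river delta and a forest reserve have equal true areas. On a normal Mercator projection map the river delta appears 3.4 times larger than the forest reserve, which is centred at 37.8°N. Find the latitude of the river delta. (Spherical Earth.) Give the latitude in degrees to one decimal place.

64.6°

On Mercator, (apparent₁)/(apparent₂) = sec²φ₁ / sec²φ₂ when true areas are equal.
cos²φ₂ / cos²φ₁ = 3.4  ⇒  cos φ₁ = cos 37.8° / √3.4 = 0.7902/1.844 = 0.4285.
φ₁ = arccos(0.4285) ≈ 64.6°.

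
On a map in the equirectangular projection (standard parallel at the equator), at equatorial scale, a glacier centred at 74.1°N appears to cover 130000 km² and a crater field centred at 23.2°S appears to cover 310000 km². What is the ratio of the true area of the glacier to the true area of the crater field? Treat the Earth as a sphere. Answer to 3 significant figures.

0.125

Plate carrée has h = 1 and k = sec φ, giving areal scale sec φ; true area = (apparent area) · cos φ.
True area of glacier: 130000 × cos(74.1°) = 130000 × 0.2740 = 35610 km².
True area of crater field: 310000 × cos(23.2°) = 310000 × 0.9191 = 284900 km².
Ratio = 35610 / 284900 ≈ 0.125.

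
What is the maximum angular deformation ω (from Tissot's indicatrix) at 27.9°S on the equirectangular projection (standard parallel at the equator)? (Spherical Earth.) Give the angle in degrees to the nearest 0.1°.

7.1°

For the equirectangular projection with φ₀ = 0 (plate carrée), h = 1 along meridians and k = sec φ along parallels.
At 27.9°: h = 1.000, k = 1.132; principal scales a = 1.132, b = 1.000.
sin(ω/2) = (a − b)/(a + b) = 0.1315/2.132 = 0.06170, so ω = 2 arcsin(0.06170) ≈ 7.1°.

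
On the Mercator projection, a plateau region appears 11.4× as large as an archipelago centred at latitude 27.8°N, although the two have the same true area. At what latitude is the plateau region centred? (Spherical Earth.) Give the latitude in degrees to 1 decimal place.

74.8°

For equal true areas on Mercator, apparent areas scale as sec²φ, so the ratio is cos²φ₂ / cos²φ₁.
cos²φ₂ / cos²φ₁ = 11.4  ⇒  cos φ₁ = cos 27.8° / √11.4 = 0.8846/3.376 = 0.2620.
φ₁ = arccos(0.2620) ≈ 74.8°.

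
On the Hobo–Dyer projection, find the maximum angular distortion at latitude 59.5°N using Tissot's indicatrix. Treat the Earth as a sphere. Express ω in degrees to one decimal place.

49.6°

The Hobo–Dyer projection is cylindrical equal-area with φ₀ = 37.5°. Cylindrical equal-area (φ₀ = 37.5°): h = cos φ / cos 37.5° along meridians, k = cos 37.5° / cos φ along parallels; h·k = 1.
At 59.5°: h = 0.6397, k = 1.563; principal scales a = 1.563, b = 0.6397.
sin(ω/2) = (a − b)/(a + b) = 0.9234/2.203 = 0.4192, so ω = 2 arcsin(0.4192) ≈ 49.6°.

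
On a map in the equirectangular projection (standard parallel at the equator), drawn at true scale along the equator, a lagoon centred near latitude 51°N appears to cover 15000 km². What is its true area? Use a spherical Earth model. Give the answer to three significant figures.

9440 km²

In the plate carrée (x = Rλ, y = Rφ), meridians are true-scale (h = 1) and parallels are stretched by k = sec φ.
Areal scale = h·k = 1 × sec φ; at 51°, h = 1.000, k = 1.589, so h·k = 1.589.
True area = apparent / (areal scale) = 15000 / 1.589 ≈ 9440 km².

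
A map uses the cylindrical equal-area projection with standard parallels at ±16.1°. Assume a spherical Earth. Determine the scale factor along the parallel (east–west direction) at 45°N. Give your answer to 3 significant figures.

A cylindrical equal-area projection with standard parallel φ₀ has meridian scale h = cos φ / cos φ₀ and parallel scale k = cos φ₀ / cos φ (so areas are preserved, h·k = 1).
k = cos 16.1° / cos 45° = 0.9608/0.7071 = 1.359.

1.36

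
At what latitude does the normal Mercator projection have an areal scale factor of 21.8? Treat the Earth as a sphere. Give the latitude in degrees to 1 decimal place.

Mercator areal scale is sec²φ.
sec²φ = 21.8  ⇒  cos²φ = 0.04587  ⇒  cos φ = 0.2142.
φ = arccos(0.2142) ≈ 77.6°.

77.6°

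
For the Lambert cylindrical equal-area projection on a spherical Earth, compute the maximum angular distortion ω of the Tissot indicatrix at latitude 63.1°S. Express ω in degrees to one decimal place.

The Lambert cylindrical equal-area projection is the cylindrical equal-area projection with its standard parallel at the equator (φ₀ = 0). Cylindrical equal-area (φ₀ = 0°): h = cos φ / cos 0° along meridians, k = cos 0° / cos φ along parallels; h·k = 1.
At 63.1°: h = 0.4524, k = 2.210; principal scales a = 2.210, b = 0.4524.
sin(ω/2) = (a − b)/(a + b) = 1.758/2.663 = 0.6602, so ω = 2 arcsin(0.6602) ≈ 82.6°.

82.6°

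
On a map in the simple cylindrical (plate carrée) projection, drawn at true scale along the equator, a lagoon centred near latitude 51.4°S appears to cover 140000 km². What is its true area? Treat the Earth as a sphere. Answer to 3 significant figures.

Plate carrée maps x = Rλ, y = Rφ. The meridian scale is h = 1 and the parallel scale is k = 1/cos φ = sec φ.
Areal scale = h·k = 1 × sec φ; at 51.4°, h = 1.000, k = 1.603, so h·k = 1.603.
True area = apparent / (areal scale) = 140000 / 1.603 ≈ 87300 km².

87300 km²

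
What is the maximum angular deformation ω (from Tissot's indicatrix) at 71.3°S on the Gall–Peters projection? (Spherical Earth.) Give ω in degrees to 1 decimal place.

82.4°

Gall–Peters is a cylindrical equal-area projection with standard parallels at ±45°. For cylindrical equal-area with standard parallel φ₀, h = cos φ / cos φ₀ and k = cos φ₀ / cos φ, so h·k = 1.
At 71.3°: h = 0.4534, k = 2.205; principal scales a = 2.205, b = 0.4534.
sin(ω/2) = (a − b)/(a + b) = 1.752/2.659 = 0.6589, so ω = 2 arcsin(0.6589) ≈ 82.4°.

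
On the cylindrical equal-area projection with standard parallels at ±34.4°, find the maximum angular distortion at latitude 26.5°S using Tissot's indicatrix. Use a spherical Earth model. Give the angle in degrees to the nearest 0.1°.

For cylindrical equal-area with standard parallel φ₀, h = cos φ / cos φ₀ and k = cos φ₀ / cos φ, so h·k = 1.
At 26.5°: h = 1.085, k = 0.9220; principal scales a = 1.085, b = 0.9220.
sin(ω/2) = (a − b)/(a + b) = 0.1626/2.007 = 0.08105, so ω = 2 arcsin(0.08105) ≈ 9.3°.

9.3°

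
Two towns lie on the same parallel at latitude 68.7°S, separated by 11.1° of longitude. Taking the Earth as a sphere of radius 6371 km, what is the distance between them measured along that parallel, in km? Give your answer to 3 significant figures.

448 km

Arc length along a parallel = R cos φ · Δλ (with Δλ in radians).
= 6371 × cos 68.7° × (11.1° × π/180) = 6371 × 0.3633 × 0.1937 ≈ 448 km.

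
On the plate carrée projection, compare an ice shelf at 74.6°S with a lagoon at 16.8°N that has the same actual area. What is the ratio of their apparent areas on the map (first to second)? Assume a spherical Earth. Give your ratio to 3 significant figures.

For the equirectangular projection with φ₀ = 0 (plate carrée), h = 1 along meridians and k = sec φ along parallels.
Areal scale at 74.6°: h·k = 1.000 × 3.766 = 3.766.
Areal scale at 16.8°: h·k = 1.000 × 1.045 = 1.045.
Ratio = 3.766/1.045 ≈ 3.60.

3.60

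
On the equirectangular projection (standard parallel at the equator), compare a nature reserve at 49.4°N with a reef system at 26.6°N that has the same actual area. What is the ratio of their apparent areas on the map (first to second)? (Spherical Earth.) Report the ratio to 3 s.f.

1.37

Plate carrée maps x = Rλ, y = Rφ. The meridian scale is h = 1 and the parallel scale is k = 1/cos φ = sec φ.
Areal scale at 49.4°: h·k = 1.000 × 1.537 = 1.537.
Areal scale at 26.6°: h·k = 1.000 × 1.118 = 1.118.
Ratio = 1.537/1.118 ≈ 1.37.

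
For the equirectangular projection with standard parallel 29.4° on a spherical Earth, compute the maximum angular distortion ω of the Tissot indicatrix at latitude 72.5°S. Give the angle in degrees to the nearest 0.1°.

With standard parallel φ₀ = 29.4°, the equirectangular projection gives x = Rλ cos φ₀, y = Rφ, so h = 1 and k = cos 29.4° / cos φ.
At 72.5°: h = 1.000, k = 2.897; principal scales a = 2.897, b = 1.000.
sin(ω/2) = (a − b)/(a + b) = 1.897/3.897 = 0.4868, so ω = 2 arcsin(0.4868) ≈ 58.3°.

58.3°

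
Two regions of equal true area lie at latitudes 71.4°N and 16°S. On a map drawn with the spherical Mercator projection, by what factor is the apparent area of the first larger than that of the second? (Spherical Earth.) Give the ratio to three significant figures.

9.08

On Mercator, area is exaggerated by sec²φ = 1/cos²φ.
At 71.4°: sec²(71.4°) = 1/0.3190² = 9.829.
At 16°: sec²(16°) = 1/0.9613² = 1.082.
Ratio = 9.829/1.082 = cos²(16°)/cos²(71.4°) ≈ 9.08.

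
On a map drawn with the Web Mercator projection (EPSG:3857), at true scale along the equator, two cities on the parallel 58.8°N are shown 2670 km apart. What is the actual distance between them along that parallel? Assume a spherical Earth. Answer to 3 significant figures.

For Mercator, h = k = sec φ (a conformal cylindrical projection has a single point scale, 1/cos φ).
Along the parallel at 58.8°, map distances are exaggerated by k = sec 58.8° = 1.930.
True distance = 2670 / 1.930 = 2670 × cos 58.8° ≈ 1380 km.

1380 km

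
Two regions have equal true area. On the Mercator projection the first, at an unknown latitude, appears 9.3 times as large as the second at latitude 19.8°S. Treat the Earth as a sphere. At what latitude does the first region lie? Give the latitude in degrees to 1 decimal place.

72.0°

For equal true areas on Mercator, apparent areas scale as sec²φ, so the ratio is cos²φ₂ / cos²φ₁.
cos²φ₂ / cos²φ₁ = 9.3  ⇒  cos φ₁ = cos 19.8° / √9.3 = 0.9409/3.050 = 0.3085.
φ₁ = arccos(0.3085) ≈ 72.0°.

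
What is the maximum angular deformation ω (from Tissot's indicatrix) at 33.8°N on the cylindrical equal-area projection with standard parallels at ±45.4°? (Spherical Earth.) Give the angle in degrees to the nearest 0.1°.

Cylindrical equal-area (φ₀ = 45.4°): h = cos φ / cos 45.4° along meridians, k = cos 45.4° / cos φ along parallels; h·k = 1.
At 33.8°: h = 1.183, k = 0.8450; principal scales a = 1.183, b = 0.8450.
sin(ω/2) = (a − b)/(a + b) = 0.3385/2.028 = 0.1669, so ω = 2 arcsin(0.1669) ≈ 19.2°.

19.2°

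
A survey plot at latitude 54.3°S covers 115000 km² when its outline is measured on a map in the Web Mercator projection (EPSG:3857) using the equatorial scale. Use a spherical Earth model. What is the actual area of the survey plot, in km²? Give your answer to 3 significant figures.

39200 km²

Mercator is conformal, so the point scale is isotropic: h = k = sec φ = 1/cos φ.
Areal scale = k² = sec²φ = 1/cos²(54.3°) = 1/0.5835² = 2.937.
True area = apparent / (areal scale) = 115000 / 2.937 ≈ 39200 km².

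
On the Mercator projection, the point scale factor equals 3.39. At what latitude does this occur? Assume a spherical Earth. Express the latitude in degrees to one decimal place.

Mercator scale is k = sec φ = 1/cos φ.
1/cos φ = 3.39  ⇒  cos φ = 0.2950  ⇒  φ = arccos(0.2950) ≈ 72.8°.

72.8°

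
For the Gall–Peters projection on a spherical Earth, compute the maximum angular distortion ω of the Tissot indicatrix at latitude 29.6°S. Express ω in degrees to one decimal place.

23.5°

Gall–Peters is a cylindrical equal-area projection with standard parallels at ±45°. Cylindrical equal-area (φ₀ = 45°): h = cos φ / cos 45° along meridians, k = cos 45° / cos φ along parallels; h·k = 1.
At 29.6°: h = 1.230, k = 0.8132; principal scales a = 1.230, b = 0.8132.
sin(ω/2) = (a − b)/(a + b) = 0.4164/2.043 = 0.2038, so ω = 2 arcsin(0.2038) ≈ 23.5°.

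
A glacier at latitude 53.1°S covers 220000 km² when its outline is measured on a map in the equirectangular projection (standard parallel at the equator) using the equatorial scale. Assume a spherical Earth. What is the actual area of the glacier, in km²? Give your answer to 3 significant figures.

In the plate carrée (x = Rλ, y = Rφ), meridians are true-scale (h = 1) and parallels are stretched by k = sec φ.
Areal scale = h·k = 1 × sec φ; at 53.1°, h = 1.000, k = 1.666, so h·k = 1.666.
True area = apparent / (areal scale) = 220000 / 1.666 ≈ 132000 km².

132000 km²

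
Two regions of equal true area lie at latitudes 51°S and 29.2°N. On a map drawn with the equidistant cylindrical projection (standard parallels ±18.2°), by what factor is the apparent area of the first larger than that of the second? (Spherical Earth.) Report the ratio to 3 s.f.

The equidistant cylindrical projection with φ₀ = 18.2° has h = 1 (meridians true) and k = cos φ₀ / cos φ along parallels.
Areal scale at 51°: h·k = 1.000 × 1.510 = 1.510.
Areal scale at 29.2°: h·k = 1.000 × 1.088 = 1.088.
Ratio = 1.510/1.088 ≈ 1.39.

1.39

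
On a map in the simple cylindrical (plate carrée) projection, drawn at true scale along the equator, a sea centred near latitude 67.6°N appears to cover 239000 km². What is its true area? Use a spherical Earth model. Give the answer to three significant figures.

91100 km²

Plate carrée maps x = Rλ, y = Rφ. The meridian scale is h = 1 and the parallel scale is k = 1/cos φ = sec φ.
Areal scale = h·k = 1 × sec φ; at 67.6°, h = 1.000, k = 2.624, so h·k = 2.624.
True area = apparent / (areal scale) = 239000 / 2.624 ≈ 91100 km².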